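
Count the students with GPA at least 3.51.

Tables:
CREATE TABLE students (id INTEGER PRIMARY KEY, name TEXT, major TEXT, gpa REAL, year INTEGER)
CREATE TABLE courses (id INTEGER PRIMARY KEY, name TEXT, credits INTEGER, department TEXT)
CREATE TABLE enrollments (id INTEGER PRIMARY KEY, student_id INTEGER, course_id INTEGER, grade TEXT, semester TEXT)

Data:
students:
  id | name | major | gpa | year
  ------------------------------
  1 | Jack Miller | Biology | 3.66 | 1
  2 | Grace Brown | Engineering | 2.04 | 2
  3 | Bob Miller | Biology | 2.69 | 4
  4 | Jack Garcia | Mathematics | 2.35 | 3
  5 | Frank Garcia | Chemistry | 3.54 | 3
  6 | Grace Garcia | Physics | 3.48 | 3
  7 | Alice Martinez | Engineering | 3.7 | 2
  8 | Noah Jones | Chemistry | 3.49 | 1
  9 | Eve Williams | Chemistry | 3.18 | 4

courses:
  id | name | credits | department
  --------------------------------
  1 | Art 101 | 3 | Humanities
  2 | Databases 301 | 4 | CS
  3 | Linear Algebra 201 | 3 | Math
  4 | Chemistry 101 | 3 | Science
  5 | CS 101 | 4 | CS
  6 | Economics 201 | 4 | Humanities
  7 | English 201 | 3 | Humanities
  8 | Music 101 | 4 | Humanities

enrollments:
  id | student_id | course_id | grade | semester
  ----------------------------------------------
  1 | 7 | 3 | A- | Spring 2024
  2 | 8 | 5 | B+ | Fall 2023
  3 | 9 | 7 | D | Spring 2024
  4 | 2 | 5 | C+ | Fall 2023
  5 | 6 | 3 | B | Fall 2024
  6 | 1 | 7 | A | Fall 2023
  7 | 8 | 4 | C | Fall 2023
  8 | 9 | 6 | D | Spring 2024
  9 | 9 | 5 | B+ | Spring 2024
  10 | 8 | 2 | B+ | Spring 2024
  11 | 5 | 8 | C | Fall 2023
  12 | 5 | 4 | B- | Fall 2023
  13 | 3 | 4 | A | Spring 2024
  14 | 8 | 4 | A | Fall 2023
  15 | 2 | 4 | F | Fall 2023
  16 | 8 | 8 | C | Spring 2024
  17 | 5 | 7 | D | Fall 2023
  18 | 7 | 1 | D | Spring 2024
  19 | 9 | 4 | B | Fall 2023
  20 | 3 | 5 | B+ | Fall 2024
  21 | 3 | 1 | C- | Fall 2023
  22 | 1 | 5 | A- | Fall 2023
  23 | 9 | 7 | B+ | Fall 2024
SELECT COUNT(*) FROM students WHERE gpa >= 3.51

Execution result:
3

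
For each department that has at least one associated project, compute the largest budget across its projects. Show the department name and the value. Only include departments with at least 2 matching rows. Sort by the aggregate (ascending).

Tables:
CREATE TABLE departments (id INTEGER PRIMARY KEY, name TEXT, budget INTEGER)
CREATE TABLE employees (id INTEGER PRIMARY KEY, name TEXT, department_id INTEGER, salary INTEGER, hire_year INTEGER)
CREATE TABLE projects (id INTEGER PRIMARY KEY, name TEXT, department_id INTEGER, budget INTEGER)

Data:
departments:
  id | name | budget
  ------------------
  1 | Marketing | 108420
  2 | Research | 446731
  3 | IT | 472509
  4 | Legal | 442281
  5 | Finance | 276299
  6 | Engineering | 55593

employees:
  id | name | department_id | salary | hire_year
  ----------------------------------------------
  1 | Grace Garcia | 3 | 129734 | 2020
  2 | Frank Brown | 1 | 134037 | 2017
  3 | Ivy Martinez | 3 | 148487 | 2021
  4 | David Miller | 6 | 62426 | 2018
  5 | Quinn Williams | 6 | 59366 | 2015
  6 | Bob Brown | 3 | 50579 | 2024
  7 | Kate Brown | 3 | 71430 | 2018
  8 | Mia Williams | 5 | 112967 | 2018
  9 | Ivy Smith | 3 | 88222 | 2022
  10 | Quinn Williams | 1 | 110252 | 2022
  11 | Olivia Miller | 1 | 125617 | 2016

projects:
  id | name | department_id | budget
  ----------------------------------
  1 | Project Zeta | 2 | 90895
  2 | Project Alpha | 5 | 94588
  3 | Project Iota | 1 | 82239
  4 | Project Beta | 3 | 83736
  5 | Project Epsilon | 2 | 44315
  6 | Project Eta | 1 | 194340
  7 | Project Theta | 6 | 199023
SELECT p.name, MAX(c.budget) AS max_budget FROM projects c JOIN departments p ON c.department_id = p.id GROUP BY p.id, p.name HAVING COUNT(*) >= 2 ORDER BY max_budget ASC

Execution result:
name | max_budget
Research | 90895
Marketing | 194340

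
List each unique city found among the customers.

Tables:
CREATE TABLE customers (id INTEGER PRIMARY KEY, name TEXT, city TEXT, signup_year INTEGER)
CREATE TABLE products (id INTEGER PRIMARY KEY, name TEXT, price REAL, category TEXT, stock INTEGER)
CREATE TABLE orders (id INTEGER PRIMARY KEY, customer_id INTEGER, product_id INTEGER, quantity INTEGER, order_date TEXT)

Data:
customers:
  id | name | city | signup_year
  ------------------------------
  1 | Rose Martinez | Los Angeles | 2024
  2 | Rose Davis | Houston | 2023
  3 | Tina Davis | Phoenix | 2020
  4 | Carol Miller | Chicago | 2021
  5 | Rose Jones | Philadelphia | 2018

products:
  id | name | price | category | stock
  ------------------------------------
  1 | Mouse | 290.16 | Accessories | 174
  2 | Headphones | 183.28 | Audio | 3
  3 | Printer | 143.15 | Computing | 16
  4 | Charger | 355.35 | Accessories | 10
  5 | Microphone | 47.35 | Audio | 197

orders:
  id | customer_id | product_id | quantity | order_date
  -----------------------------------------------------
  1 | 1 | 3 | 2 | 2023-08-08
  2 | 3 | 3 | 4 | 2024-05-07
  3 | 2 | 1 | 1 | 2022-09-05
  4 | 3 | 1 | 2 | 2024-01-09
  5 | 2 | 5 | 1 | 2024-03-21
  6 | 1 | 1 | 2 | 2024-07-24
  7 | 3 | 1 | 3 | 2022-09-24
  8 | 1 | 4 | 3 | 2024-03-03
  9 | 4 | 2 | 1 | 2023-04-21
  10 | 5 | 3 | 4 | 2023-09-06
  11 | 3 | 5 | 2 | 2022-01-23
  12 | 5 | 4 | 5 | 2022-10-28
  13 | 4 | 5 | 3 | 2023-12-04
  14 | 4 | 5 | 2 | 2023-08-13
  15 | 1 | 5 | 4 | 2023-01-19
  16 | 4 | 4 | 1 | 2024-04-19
SELECT DISTINCT city FROM customers

Execution result:
city
Los Angeles
Houston
Phoenix
Chicago
Philadelphia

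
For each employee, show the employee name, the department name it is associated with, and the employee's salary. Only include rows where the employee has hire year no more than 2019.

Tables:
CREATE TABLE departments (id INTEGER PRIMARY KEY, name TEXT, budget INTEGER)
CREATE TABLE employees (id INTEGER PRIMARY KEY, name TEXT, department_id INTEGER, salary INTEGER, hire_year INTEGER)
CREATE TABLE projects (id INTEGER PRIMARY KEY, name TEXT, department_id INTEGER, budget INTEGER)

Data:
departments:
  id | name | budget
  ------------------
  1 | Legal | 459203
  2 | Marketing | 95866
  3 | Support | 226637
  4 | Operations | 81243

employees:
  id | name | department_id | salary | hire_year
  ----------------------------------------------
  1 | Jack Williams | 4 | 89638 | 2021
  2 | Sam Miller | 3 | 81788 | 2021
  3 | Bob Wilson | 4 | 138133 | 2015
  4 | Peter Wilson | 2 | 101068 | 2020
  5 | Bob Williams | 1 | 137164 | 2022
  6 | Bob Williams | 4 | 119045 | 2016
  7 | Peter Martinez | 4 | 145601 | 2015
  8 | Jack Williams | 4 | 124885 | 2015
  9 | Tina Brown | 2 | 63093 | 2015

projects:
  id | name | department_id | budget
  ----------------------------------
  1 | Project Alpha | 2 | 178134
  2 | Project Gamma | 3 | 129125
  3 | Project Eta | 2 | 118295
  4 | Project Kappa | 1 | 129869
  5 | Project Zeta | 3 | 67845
SELECT c.name, p.name AS department, c.salary FROM employees c JOIN departments p ON c.department_id = p.id WHERE c.hire_year <= 2019

Execution result:
name | department | salary
Bob Wilson | Operations | 138133
Bob Williams | Operations | 119045
Peter Martinez | Operations | 145601
Jack Williams | Operations | 124885
Tina Brown | Marketing | 63093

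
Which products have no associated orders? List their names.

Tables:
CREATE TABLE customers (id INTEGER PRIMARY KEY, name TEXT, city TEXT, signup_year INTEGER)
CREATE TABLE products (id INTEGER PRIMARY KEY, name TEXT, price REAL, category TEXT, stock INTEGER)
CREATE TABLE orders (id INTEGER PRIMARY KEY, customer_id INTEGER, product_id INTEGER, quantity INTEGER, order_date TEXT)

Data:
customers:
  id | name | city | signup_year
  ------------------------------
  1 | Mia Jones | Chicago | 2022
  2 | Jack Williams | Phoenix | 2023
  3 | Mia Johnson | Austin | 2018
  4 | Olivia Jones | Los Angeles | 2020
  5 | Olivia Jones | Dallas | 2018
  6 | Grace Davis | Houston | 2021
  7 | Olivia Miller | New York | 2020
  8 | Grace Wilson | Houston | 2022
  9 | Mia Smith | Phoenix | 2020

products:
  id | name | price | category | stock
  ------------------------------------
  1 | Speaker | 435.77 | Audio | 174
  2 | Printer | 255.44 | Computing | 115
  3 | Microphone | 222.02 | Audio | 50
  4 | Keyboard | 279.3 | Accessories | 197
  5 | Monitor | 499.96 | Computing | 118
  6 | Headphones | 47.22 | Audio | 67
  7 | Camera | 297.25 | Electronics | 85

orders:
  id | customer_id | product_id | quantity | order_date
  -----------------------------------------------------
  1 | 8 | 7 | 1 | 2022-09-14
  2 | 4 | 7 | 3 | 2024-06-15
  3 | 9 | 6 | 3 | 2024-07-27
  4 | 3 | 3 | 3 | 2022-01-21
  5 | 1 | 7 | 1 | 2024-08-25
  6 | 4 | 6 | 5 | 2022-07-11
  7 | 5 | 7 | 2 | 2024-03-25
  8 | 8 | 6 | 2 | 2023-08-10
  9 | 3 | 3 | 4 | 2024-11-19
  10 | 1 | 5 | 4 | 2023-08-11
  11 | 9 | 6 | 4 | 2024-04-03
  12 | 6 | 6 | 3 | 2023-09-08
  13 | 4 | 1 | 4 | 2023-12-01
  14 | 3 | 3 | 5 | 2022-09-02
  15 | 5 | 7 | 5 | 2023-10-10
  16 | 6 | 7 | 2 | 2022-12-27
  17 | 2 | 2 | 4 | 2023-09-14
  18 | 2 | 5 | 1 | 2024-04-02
SELECT p.name FROM products p LEFT JOIN orders c ON c.product_id = p.id WHERE c.id IS NULL

Execution result:
Keyboard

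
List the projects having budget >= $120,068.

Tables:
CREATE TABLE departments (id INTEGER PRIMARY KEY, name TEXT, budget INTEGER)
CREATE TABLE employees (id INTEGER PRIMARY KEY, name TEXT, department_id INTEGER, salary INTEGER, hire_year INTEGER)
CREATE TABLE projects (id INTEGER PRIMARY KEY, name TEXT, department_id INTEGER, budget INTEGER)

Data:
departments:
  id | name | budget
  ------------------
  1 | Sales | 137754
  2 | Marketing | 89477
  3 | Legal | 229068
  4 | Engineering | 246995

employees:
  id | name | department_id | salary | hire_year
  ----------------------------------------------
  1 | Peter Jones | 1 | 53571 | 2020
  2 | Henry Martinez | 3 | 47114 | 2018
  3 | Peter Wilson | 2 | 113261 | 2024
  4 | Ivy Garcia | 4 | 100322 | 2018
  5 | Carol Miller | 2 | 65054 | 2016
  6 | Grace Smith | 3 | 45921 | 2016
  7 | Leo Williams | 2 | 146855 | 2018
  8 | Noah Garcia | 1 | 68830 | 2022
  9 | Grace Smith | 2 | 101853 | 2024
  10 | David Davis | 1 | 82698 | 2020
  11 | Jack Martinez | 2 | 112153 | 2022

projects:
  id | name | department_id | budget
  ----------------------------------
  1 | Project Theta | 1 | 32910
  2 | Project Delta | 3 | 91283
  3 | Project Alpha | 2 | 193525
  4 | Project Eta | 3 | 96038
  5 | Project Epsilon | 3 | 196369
SELECT name, budget FROM projects WHERE budget >= 120068

Execution result:
name | budget
Project Alpha | 193525
Project Epsilon | 196369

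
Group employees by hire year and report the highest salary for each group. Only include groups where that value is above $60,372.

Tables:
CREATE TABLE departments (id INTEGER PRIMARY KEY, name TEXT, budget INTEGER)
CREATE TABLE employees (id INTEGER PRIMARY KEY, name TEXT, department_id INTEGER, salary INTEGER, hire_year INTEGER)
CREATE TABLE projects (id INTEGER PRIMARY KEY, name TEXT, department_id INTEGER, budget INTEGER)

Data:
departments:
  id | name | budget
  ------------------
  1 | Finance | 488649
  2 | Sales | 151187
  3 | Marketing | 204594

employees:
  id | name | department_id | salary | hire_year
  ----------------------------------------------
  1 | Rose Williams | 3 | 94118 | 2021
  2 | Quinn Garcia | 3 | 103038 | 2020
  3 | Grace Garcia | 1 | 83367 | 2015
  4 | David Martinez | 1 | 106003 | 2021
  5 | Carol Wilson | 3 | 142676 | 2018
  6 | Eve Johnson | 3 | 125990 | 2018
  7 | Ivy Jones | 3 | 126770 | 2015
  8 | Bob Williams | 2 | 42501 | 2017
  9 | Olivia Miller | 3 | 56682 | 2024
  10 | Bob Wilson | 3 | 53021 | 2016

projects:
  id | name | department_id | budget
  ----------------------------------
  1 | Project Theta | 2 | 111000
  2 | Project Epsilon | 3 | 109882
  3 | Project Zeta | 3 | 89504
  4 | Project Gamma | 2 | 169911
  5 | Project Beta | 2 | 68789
SELECT hire_year, MAX(salary) AS max_salary FROM employees GROUP BY hire_year HAVING MAX(salary) > 60372

Execution result:
hire_year | max_salary
2015 | 126770
2018 | 142676
2020 | 103038
2021 | 106003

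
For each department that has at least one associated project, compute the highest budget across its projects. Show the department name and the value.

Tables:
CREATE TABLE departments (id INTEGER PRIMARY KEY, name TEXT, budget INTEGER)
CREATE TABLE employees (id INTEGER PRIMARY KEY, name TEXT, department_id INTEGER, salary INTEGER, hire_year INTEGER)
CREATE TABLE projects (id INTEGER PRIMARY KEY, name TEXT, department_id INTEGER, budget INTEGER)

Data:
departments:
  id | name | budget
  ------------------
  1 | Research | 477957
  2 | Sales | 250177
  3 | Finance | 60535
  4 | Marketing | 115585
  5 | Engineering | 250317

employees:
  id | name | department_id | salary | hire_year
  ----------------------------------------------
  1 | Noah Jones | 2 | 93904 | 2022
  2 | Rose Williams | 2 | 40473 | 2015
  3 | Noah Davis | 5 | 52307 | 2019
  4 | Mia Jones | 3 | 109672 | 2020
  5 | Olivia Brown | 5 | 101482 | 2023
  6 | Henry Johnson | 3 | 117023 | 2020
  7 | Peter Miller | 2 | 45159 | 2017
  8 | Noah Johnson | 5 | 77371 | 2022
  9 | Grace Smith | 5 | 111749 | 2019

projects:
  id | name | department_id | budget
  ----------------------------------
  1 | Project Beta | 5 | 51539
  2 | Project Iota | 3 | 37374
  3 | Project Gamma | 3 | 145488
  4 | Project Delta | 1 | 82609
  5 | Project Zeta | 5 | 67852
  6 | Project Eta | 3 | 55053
SELECT p.name, MAX(c.budget) AS max_budget FROM projects c JOIN departments p ON c.department_id = p.id GROUP BY p.id, p.name

Execution result:
name | max_budget
Research | 82609
Finance | 145488
Engineering | 67852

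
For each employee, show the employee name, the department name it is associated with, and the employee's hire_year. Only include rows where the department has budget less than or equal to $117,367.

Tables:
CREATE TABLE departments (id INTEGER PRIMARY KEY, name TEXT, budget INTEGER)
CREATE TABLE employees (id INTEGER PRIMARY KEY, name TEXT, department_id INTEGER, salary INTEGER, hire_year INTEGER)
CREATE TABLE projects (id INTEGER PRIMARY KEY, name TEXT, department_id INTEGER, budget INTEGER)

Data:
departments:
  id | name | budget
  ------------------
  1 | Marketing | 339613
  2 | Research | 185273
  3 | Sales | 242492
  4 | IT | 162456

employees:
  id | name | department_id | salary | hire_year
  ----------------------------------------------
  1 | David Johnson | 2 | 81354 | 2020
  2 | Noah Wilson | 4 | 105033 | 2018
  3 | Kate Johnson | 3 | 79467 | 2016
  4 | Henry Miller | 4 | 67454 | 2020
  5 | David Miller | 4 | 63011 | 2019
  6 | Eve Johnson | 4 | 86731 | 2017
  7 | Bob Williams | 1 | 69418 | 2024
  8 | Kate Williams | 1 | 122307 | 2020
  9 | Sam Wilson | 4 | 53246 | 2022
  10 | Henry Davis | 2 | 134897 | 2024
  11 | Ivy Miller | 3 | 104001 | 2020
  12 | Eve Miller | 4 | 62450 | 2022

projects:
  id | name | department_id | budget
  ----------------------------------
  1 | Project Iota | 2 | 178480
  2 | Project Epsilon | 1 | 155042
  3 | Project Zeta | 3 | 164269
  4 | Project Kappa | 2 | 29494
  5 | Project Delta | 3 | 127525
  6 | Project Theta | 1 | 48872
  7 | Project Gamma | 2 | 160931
SELECT c.name, p.name AS department, c.hire_year FROM employees c JOIN departments p ON c.department_id = p.id WHERE p.budget <= 117367

Execution result:
(no rows)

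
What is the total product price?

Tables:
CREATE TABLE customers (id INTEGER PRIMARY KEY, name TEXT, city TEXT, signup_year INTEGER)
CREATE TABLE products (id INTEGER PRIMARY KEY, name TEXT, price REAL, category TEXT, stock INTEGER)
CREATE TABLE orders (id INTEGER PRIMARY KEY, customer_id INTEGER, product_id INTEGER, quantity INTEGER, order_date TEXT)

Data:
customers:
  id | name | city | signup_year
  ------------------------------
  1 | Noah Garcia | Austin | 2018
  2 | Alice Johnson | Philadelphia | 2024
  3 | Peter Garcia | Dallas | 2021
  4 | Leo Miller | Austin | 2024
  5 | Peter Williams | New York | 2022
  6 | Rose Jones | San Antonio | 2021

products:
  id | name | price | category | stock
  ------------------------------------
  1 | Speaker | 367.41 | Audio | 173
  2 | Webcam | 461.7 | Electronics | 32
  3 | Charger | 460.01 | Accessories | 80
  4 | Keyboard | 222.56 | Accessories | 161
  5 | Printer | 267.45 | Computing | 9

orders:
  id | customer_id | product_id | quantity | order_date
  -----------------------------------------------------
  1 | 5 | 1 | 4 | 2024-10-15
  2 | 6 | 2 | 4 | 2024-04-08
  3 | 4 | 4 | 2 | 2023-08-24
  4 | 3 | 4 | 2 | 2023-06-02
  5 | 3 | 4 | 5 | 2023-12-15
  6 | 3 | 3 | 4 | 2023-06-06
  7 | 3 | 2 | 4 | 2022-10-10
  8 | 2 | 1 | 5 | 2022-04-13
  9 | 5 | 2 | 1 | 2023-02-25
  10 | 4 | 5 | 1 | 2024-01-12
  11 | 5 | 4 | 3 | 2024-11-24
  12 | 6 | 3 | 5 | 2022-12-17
SELECT SUM(price) FROM products

Execution result:
1779.13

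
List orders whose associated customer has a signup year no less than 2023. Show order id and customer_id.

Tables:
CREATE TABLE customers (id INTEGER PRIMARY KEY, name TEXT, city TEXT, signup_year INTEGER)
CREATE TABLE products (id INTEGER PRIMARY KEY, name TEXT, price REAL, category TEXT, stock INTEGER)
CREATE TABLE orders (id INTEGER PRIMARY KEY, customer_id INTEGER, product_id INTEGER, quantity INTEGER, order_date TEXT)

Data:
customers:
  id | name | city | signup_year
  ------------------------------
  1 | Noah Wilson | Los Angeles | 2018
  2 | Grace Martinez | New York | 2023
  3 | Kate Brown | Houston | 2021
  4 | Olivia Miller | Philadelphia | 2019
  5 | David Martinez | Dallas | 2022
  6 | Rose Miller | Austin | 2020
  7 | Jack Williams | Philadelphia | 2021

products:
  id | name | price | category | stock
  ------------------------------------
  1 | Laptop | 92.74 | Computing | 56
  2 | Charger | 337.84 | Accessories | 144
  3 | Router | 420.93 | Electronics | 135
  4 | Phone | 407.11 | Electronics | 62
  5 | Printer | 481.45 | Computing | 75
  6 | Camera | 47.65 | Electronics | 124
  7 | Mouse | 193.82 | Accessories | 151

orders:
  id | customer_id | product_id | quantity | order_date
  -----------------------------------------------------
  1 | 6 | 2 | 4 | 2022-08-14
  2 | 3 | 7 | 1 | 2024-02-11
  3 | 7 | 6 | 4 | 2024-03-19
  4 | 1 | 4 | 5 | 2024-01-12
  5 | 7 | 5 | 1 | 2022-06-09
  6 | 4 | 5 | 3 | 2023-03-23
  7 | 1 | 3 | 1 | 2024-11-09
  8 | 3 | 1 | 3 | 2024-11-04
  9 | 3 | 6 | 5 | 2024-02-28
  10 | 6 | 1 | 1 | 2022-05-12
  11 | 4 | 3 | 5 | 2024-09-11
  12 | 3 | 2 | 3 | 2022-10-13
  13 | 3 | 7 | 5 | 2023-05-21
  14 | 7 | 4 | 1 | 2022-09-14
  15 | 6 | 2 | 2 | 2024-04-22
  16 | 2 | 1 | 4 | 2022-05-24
SELECT id, customer_id FROM orders WHERE customer_id IN (SELECT id FROM customers WHERE signup_year >= 2023)

Execution result:
id | customer_id
16 | 2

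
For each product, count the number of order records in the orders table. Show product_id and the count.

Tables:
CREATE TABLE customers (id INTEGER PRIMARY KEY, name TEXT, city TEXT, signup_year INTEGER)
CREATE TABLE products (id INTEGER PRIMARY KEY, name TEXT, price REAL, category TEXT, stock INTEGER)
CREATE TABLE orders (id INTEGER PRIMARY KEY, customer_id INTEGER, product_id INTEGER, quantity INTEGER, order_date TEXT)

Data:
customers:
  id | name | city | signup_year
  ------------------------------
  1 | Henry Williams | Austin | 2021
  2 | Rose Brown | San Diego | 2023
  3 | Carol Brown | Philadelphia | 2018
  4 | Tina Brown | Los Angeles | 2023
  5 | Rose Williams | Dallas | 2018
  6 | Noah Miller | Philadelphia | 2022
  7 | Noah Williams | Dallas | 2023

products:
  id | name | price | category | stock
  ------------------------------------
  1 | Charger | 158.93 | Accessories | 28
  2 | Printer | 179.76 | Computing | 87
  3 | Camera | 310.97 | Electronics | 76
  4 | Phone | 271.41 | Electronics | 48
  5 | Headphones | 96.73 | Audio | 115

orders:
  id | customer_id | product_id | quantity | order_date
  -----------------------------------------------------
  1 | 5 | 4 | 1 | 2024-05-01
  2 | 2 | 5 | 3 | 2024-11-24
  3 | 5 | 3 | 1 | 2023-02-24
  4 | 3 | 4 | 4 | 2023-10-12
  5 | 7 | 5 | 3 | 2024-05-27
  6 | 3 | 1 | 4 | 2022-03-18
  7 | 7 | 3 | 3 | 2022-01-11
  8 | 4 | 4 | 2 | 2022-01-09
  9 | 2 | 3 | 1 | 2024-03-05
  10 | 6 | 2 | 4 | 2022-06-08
SELECT product_id, COUNT(*) AS order_count FROM orders GROUP BY product_id

Execution result:
product_id | order_count
1 | 1
2 | 1
3 | 3
4 | 3
5 | 2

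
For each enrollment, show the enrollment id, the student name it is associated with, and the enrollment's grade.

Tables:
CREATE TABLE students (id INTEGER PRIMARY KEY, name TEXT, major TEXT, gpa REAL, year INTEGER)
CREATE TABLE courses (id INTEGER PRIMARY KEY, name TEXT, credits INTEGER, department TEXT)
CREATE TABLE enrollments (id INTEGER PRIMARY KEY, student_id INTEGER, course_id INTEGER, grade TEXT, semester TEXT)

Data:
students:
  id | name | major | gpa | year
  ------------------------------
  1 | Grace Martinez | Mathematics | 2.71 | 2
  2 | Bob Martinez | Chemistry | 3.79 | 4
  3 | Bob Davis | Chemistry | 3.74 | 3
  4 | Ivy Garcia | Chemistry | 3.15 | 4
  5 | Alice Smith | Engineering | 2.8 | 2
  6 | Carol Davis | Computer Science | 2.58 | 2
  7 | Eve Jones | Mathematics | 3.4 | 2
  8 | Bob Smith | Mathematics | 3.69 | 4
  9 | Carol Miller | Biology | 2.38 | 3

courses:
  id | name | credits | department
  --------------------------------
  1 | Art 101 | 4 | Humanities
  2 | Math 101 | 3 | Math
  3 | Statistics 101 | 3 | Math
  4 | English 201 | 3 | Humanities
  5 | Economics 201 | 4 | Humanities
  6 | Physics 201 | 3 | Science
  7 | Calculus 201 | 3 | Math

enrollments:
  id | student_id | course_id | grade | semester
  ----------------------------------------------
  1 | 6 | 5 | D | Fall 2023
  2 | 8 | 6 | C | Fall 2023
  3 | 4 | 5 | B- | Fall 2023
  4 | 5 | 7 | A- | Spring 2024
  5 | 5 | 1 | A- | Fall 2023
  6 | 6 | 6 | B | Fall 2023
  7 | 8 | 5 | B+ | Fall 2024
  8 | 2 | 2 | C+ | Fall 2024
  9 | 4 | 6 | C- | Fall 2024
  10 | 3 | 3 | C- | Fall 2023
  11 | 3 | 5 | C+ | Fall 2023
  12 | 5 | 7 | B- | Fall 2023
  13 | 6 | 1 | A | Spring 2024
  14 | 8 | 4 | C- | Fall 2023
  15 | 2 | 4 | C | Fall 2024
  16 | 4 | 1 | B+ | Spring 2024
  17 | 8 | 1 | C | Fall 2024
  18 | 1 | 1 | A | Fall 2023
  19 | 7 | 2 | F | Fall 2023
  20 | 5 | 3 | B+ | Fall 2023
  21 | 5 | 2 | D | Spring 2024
SELECT c.id, p.name AS student, c.grade FROM enrollments c JOIN students p ON c.student_id = p.id

Execution result:
id | student | grade
1 | Carol Davis | D
2 | Bob Smith | C
3 | Ivy Garcia | B-
4 | Alice Smith | A-
5 | Alice Smith | A-
6 | Carol Davis | B
7 | Bob Smith | B+
8 | Bob Martinez | C+
9 | Ivy Garcia | C-
10 | Bob Davis | C-
11 | Bob Davis | C+
12 | Alice Smith | B-
13 | Carol Davis | A
14 | Bob Smith | C-
15 | Bob Martinez | C
16 | Ivy Garcia | B+
17 | Bob Smith | C
18 | Grace Martinez | A
19 | Eve Jones | F
20 | Alice Smith | B+
21 | Alice Smith | D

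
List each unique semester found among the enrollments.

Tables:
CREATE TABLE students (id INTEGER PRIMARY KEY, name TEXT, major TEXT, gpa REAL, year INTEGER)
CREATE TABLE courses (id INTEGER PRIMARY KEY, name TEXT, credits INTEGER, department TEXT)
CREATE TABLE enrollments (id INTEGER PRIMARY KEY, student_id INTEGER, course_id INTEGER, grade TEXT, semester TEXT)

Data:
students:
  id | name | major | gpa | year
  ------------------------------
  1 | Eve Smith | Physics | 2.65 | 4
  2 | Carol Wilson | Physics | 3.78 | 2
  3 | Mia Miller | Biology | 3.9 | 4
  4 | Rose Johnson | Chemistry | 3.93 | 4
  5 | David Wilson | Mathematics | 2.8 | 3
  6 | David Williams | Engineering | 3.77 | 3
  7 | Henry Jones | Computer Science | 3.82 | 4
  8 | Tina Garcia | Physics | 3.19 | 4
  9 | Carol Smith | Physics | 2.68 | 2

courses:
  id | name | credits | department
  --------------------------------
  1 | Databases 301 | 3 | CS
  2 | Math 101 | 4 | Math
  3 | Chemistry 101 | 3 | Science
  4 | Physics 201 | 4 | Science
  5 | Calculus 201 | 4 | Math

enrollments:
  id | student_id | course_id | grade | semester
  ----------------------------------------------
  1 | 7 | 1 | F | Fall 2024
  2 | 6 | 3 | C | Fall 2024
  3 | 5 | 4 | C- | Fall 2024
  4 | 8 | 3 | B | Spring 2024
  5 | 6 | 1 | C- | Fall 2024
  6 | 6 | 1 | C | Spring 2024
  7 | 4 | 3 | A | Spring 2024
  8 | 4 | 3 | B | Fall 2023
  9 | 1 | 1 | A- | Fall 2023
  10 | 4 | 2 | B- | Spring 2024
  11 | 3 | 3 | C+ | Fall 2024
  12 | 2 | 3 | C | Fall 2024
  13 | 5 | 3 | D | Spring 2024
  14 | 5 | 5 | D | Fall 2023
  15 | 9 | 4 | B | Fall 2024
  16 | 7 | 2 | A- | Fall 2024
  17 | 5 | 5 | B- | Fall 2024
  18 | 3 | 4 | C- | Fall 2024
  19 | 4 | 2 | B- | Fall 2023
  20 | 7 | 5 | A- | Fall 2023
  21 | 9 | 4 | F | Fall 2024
SELECT DISTINCT semester FROM enrollments

Execution result:
semester
Fall 2024
Spring 2024
Fall 2023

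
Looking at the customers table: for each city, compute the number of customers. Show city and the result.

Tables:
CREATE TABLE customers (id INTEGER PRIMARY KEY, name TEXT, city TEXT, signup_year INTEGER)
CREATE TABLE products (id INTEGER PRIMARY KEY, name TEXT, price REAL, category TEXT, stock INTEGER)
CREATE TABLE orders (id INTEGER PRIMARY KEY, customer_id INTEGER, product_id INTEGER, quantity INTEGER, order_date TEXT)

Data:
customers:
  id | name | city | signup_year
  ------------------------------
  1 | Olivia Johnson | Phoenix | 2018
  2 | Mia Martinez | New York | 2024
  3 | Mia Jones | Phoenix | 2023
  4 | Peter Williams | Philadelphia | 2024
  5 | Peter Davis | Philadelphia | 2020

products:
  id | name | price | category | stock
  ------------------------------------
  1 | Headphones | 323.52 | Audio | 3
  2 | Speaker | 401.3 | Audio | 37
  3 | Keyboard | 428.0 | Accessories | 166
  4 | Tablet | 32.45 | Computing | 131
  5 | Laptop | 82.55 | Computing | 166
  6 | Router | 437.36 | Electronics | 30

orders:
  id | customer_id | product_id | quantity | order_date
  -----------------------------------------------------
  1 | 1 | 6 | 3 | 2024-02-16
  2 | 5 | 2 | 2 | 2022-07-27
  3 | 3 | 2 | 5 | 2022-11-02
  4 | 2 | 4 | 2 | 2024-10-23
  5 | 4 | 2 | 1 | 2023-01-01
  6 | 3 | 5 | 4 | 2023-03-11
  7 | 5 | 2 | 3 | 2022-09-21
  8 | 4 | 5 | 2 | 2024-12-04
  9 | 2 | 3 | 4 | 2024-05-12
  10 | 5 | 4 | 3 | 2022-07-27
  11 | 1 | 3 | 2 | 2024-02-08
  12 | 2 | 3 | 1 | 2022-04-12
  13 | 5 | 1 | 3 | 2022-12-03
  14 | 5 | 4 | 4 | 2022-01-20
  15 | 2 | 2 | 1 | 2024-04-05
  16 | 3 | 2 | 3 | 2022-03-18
SELECT city, COUNT(*) AS n FROM customers GROUP BY city

Execution result:
city | n
New York | 1
Philadelphia | 2
Phoenix | 2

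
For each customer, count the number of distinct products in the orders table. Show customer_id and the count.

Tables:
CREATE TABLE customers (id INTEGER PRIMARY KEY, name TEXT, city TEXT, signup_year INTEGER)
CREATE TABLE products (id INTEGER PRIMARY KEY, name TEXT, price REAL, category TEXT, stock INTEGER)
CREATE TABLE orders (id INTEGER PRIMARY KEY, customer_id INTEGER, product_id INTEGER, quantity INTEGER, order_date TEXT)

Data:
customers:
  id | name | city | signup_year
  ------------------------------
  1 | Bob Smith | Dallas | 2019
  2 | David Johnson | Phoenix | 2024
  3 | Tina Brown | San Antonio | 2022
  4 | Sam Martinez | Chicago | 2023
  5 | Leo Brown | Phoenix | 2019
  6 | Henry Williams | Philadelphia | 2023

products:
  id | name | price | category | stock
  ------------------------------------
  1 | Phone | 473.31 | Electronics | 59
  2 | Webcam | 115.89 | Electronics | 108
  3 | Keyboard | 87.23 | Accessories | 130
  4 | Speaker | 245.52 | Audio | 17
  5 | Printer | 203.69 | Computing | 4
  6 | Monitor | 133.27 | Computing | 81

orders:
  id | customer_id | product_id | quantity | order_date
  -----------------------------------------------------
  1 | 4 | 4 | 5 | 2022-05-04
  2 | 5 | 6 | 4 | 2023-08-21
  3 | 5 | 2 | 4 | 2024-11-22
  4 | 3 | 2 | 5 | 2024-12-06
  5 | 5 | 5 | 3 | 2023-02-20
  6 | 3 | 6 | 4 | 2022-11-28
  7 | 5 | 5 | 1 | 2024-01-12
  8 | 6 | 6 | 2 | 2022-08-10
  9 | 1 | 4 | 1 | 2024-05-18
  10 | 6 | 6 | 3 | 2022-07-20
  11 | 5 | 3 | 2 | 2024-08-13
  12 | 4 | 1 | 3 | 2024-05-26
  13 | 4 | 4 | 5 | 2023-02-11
SELECT customer_id, COUNT(DISTINCT product_id) AS distinct_product_count FROM orders GROUP BY customer_id

Execution result:
customer_id | distinct_product_count
1 | 1
3 | 2
4 | 2
5 | 4
6 | 1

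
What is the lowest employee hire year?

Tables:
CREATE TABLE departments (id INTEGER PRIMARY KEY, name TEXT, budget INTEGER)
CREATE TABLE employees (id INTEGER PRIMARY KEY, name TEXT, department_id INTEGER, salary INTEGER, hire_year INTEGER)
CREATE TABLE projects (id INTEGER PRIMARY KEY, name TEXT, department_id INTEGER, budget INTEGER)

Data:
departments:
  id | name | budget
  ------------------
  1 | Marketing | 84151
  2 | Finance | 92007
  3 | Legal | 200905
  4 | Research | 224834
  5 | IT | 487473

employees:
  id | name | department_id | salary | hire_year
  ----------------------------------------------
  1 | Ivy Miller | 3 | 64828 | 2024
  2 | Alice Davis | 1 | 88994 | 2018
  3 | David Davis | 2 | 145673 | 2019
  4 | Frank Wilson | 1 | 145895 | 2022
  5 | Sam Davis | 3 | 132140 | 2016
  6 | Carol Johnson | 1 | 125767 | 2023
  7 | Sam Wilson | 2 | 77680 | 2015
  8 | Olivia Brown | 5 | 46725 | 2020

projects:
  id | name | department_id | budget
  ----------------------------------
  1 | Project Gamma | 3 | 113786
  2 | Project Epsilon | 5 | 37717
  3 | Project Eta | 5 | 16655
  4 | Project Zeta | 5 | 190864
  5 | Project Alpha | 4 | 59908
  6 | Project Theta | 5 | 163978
SELECT MIN(hire_year) FROM employees

Execution result:
2015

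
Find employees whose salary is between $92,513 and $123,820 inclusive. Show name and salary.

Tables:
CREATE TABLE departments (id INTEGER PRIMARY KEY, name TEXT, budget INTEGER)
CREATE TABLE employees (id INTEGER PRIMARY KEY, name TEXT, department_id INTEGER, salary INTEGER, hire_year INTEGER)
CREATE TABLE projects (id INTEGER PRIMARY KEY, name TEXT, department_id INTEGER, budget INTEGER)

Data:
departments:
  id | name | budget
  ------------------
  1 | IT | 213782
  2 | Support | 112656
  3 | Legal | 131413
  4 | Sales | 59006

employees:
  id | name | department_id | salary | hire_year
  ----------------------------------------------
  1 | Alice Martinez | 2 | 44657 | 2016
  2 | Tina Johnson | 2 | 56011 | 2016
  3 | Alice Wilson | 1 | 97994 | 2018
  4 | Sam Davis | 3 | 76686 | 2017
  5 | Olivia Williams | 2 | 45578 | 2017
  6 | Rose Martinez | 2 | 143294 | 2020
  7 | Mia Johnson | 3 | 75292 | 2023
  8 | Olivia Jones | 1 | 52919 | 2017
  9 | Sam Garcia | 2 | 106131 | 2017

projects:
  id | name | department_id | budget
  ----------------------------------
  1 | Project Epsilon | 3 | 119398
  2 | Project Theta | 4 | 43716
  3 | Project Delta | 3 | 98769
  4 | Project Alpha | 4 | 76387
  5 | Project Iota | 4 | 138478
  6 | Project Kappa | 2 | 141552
SELECT name, salary FROM employees WHERE salary BETWEEN 92513 AND 123820

Execution result:
name | salary
Alice Wilson | 97994
Sam Garcia | 106131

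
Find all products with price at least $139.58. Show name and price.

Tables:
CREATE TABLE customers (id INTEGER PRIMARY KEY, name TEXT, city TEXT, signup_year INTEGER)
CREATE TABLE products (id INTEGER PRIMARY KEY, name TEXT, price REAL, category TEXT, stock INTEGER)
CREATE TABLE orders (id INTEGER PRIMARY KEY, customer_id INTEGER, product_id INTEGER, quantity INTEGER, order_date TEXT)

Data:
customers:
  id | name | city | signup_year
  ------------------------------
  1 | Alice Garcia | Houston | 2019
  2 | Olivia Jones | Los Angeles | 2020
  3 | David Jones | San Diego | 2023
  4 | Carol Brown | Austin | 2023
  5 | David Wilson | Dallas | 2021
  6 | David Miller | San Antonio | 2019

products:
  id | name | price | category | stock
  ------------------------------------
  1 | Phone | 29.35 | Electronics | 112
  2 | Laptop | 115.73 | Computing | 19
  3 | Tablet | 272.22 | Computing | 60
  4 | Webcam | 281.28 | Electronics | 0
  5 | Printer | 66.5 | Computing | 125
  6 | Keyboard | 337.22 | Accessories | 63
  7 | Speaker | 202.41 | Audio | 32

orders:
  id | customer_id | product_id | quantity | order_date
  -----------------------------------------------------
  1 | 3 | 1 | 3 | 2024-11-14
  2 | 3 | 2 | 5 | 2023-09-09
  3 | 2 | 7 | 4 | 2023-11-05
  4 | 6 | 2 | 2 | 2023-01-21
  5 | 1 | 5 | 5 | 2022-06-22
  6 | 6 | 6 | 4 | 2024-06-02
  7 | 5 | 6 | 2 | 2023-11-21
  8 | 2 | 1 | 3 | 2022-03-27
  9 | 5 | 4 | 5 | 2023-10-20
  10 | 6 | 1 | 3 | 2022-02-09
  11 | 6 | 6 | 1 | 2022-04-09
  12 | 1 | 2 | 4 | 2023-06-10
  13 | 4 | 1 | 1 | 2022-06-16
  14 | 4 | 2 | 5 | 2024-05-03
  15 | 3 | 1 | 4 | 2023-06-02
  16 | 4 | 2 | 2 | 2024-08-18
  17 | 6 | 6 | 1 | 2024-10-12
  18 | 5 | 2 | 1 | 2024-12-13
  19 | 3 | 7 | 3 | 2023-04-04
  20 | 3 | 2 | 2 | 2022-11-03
SELECT name, price FROM products WHERE price >= 139.58

Execution result:
name | price
Tablet | 272.22
Webcam | 281.28
Keyboard | 337.22
Speaker | 202.41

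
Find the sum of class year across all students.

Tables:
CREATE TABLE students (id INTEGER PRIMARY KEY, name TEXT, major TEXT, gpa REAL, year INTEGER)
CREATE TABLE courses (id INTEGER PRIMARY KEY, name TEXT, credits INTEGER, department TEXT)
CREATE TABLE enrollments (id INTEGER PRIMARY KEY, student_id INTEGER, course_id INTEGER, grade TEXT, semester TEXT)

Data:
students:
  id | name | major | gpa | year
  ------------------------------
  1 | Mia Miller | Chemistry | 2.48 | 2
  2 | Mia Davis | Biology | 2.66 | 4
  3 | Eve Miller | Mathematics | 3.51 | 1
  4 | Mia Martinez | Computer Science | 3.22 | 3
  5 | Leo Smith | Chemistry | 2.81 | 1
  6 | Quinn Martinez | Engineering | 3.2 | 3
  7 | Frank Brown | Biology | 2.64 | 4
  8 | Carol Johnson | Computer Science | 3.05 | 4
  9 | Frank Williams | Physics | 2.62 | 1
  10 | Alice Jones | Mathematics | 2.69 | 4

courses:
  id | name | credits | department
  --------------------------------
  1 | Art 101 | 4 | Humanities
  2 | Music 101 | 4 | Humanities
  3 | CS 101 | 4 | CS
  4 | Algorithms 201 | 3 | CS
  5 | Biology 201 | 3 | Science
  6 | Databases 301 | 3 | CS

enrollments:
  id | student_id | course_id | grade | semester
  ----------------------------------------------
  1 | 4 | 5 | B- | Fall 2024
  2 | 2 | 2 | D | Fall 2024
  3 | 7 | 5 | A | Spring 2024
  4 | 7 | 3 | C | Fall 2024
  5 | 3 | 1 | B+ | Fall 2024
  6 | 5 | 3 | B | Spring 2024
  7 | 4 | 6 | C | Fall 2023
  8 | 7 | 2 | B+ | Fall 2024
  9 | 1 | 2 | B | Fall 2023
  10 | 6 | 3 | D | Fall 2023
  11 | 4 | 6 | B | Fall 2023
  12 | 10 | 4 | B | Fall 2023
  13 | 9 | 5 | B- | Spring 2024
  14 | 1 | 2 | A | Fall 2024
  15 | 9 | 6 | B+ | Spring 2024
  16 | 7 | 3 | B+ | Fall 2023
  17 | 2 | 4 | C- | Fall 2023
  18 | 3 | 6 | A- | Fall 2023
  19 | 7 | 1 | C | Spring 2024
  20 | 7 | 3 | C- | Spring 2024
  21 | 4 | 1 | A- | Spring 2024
SELECT SUM(year) FROM students

Execution result:
27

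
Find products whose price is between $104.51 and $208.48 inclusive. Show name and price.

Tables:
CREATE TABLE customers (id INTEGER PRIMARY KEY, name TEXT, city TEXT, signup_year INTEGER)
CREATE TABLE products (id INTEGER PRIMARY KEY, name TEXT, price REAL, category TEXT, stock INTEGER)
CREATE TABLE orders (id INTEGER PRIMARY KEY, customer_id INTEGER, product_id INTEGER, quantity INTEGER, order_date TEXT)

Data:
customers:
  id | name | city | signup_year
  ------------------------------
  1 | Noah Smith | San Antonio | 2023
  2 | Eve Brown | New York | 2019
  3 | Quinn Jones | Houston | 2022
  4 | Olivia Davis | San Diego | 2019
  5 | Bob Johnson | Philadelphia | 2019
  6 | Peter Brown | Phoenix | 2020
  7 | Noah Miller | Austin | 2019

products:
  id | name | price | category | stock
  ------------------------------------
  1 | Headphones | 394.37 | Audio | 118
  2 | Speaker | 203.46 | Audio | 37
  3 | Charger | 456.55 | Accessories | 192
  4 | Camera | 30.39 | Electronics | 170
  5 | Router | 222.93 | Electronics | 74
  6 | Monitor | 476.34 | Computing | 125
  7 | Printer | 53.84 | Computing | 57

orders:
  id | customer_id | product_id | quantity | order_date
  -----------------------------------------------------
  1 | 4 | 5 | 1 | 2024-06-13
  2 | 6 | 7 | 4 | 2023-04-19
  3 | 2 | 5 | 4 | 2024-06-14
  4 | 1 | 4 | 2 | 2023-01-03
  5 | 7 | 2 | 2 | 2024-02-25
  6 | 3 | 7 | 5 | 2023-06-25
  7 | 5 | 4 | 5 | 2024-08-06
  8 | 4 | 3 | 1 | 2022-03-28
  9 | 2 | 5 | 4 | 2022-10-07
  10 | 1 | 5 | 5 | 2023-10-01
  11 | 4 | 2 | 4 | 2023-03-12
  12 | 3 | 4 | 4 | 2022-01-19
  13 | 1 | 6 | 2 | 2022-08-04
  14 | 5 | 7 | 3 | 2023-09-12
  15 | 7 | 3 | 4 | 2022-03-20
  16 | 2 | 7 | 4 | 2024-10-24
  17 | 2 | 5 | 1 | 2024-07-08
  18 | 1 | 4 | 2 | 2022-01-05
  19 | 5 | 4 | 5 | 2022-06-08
SELECT name, price FROM products WHERE price BETWEEN 104.51 AND 208.48

Execution result:
name | price
Speaker | 203.46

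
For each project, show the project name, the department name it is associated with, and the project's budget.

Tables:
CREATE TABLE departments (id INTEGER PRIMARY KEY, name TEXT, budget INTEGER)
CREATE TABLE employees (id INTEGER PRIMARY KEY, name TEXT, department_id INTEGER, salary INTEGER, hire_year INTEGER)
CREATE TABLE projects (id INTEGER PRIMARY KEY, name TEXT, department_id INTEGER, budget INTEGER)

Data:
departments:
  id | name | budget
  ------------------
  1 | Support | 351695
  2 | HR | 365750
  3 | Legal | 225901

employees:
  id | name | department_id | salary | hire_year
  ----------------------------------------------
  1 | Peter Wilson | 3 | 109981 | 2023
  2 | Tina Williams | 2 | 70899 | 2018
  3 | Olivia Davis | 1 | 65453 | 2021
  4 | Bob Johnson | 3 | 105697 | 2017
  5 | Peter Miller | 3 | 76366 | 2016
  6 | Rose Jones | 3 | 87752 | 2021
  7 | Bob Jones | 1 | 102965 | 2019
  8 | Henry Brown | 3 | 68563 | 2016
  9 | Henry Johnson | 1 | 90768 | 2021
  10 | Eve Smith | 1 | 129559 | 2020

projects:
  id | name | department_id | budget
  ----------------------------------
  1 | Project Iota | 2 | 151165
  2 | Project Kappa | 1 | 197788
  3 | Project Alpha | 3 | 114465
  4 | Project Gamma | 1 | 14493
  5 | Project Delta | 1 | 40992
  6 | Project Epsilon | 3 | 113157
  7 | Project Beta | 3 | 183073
SELECT c.name, p.name AS department, c.budget FROM projects c JOIN departments p ON c.department_id = p.id

Execution result:
name | department | budget
Project Iota | HR | 151165
Project Kappa | Support | 197788
Project Alpha | Legal | 114465
Project Gamma | Support | 14493
Project Delta | Support | 40992
Project Epsilon | Legal | 113157
Project Beta | Legal | 183073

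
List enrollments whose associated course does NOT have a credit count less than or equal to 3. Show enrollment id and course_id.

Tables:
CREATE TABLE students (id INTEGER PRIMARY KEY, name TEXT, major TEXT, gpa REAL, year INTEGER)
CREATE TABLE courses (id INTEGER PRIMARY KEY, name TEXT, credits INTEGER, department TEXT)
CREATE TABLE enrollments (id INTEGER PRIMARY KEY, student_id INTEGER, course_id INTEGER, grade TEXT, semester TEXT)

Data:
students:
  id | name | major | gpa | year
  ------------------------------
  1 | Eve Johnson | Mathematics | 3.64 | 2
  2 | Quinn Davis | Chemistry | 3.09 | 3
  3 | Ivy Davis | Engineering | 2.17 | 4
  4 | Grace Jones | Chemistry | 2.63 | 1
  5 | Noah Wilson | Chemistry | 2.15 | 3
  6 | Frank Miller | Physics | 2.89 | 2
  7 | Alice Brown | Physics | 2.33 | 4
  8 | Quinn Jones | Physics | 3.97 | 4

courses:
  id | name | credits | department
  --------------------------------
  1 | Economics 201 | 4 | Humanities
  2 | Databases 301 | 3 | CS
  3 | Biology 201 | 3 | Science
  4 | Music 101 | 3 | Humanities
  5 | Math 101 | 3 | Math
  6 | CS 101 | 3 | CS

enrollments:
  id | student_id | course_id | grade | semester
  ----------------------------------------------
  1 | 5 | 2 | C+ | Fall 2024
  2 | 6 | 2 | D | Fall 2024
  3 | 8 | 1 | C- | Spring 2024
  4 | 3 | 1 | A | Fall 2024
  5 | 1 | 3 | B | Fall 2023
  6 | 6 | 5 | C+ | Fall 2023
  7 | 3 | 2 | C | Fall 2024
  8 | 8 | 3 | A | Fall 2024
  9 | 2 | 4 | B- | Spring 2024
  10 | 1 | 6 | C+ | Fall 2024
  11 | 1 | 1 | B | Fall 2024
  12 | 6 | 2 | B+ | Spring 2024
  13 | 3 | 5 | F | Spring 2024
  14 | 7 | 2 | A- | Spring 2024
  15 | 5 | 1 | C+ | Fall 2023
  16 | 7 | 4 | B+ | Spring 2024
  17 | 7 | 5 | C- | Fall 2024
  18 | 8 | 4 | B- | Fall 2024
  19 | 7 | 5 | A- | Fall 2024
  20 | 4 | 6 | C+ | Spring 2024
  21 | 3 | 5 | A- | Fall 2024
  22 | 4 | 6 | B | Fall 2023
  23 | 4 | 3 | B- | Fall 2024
SELECT id, course_id FROM enrollments WHERE course_id NOT IN (SELECT id FROM courses WHERE credits <= 3)

Execution result:
id | course_id
3 | 1
4 | 1
11 | 1
15 | 1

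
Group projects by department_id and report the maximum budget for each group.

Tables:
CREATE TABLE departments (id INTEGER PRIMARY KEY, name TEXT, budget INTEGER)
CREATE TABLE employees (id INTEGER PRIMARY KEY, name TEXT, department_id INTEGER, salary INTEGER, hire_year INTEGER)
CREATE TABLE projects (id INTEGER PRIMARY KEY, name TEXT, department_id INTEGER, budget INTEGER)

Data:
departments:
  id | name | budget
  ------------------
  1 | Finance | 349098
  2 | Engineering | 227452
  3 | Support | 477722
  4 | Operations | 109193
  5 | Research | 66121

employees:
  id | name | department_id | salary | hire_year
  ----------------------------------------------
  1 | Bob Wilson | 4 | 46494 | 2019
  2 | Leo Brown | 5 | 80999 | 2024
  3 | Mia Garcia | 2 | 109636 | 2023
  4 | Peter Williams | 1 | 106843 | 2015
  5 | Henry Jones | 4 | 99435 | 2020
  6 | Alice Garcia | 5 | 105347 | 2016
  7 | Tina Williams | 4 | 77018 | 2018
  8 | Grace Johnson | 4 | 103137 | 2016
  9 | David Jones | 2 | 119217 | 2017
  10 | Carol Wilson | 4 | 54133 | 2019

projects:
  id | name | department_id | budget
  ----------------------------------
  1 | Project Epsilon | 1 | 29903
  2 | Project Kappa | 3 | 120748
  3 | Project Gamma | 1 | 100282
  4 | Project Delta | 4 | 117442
SELECT department_id, MAX(budget) AS max_budget FROM projects GROUP BY department_id

Execution result:
department_id | max_budget
1 | 100282
3 | 120748
4 | 117442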